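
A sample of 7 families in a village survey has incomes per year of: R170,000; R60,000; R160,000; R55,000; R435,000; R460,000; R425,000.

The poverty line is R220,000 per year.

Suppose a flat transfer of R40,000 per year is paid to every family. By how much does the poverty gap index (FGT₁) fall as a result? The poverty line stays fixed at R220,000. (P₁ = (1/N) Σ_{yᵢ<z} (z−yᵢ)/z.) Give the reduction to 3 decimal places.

Before: below the line — R55,000, R60,000, R160,000, R170,000; poverty gap index (FGT₁) = 0.28247.
After the R40,000 transfer: below the line — R95,000, R100,000, R200,000, R210,000; poverty gap index (FGT₁) = 0.17857.
Reduction = 0.28247 − 0.17857 = 0.104.

0.104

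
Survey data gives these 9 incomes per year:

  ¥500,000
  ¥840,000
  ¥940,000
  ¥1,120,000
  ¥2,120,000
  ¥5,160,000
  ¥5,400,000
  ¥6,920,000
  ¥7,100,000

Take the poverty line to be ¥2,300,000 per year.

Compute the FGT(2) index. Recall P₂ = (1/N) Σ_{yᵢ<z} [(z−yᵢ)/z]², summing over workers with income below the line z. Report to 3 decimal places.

0.182

Below the line: ¥500,000, ¥840,000, ¥940,000, ¥1,120,000, ¥2,120,000 (q = 5 of N = 9).
Normalized shortfalls: (2300000−500000)/2300000 = 0.7826; (2300000−840000)/2300000 = 0.6348; (2300000−940000)/2300000 = 0.5913; (2300000−1120000)/2300000 = 0.5130; (2300000−2120000)/2300000 = 0.0783.
Squared: 0.6125; 0.4029; 0.3496; 0.2632; 0.0061.
Sum = 1.634405; P₂ = 1.634405 / 9 = 0.182.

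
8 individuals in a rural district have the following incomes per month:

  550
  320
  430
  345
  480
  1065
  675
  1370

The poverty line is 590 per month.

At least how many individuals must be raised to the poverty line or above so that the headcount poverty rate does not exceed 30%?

3

Currently q = 5 of N = 8 are below the line (H = 0.625).
A headcount ratio of at most 30% allows at most ⌊0.30 × 8⌋ = 2 poor individuals.
So at least 5 − 2 = 3 must be lifted.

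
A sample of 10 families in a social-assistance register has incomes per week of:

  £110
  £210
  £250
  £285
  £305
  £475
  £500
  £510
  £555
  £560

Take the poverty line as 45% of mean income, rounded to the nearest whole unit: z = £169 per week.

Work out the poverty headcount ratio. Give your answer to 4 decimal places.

0.1000

1 of the 10 families have income below £169.
H = 1/10 = 0.1000.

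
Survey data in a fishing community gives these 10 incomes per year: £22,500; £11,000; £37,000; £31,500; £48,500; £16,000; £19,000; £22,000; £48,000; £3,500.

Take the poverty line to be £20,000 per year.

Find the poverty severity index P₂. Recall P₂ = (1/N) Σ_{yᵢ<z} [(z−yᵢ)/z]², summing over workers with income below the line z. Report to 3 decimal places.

Poor units: £3,500, £11,000, £16,000, £19,000 (q = 4 of N = 10).
Normalized shortfalls: (20000−3500)/20000 = 0.8250; (20000−11000)/20000 = 0.4500; (20000−16000)/20000 = 0.2000; (20000−19000)/20000 = 0.0500.
Squared: 0.6806; 0.2025; 0.0400; 0.0025.
Sum = 0.925625; P₂ = 0.925625 / 10 = 0.093.

0.093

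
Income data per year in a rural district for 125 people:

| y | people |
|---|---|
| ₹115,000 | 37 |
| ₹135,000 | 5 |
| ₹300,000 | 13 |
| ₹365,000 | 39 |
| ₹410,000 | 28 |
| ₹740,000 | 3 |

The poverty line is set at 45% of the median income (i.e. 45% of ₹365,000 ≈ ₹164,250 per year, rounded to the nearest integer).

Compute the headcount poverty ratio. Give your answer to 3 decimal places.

42 of the 125 people have income below ₹164,250.
H = 42/125 = 0.336.

0.336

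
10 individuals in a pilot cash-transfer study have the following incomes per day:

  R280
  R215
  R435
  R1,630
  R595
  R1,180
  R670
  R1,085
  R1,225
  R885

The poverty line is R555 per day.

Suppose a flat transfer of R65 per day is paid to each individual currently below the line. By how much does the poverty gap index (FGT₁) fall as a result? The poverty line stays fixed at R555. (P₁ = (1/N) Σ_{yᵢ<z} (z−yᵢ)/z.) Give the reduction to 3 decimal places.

0.035

Before: below the line — R215, R280, R435; poverty gap index (FGT₁) = 0.13243.
After the R65 transfer: below the line — R280, R345, R500; poverty gap index (FGT₁) = 0.09730.
Reduction = 0.13243 − 0.09730 = 0.035.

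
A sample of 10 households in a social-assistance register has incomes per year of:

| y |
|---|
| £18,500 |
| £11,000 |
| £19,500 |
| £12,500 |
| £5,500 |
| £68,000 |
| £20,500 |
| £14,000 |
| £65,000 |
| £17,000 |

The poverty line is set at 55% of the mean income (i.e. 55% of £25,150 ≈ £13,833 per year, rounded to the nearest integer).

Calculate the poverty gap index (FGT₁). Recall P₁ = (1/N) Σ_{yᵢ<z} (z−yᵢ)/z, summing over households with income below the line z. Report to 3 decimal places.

Below the line: £5,500, £11,000, £12,500 (q = 3 of N = 10).
Shortfall ratios: (13833−5500)/13833 = 0.6024; (13833−11000)/13833 = 0.2048; (13833−12500)/13833 = 0.0964.
Sum of shortfalls = 0.903564; P₁ averages over all N: 0.903564 / 10 = 0.090.

0.090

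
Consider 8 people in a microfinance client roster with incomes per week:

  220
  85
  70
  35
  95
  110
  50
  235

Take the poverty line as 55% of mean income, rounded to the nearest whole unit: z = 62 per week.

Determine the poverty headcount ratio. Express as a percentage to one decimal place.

25.0%

2 of the 8 people have income below 62.
H = 2/8 = 25.0%.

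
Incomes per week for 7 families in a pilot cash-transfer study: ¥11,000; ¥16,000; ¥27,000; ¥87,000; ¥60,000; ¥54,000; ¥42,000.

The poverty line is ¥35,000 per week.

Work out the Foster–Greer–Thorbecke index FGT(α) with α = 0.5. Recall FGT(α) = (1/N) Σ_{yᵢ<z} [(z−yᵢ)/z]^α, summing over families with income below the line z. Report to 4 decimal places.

0.2919

Poor units: ¥11,000, ¥16,000, ¥27,000 (q = 3 of N = 7).
Relative gaps: (35000−11000)/35000 = 0.6857; (35000−16000)/35000 = 0.5429; (35000−27000)/35000 = 0.2286.
Raised to α = 0.5: 0.82808; 0.73679; 0.47809.
Sum = 2.042959; FGT(0.5) = 2.042959 / 7 = 0.2919.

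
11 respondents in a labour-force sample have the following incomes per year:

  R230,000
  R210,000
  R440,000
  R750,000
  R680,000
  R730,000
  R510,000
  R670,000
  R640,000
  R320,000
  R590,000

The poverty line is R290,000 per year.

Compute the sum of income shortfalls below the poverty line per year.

Below the line: R210,000, R230,000 (q = 2 of N = 11).
Individual gaps: 290000−210000 = 80000; 290000−230000 = 60000.
Aggregate gap = R140,000.

R140,000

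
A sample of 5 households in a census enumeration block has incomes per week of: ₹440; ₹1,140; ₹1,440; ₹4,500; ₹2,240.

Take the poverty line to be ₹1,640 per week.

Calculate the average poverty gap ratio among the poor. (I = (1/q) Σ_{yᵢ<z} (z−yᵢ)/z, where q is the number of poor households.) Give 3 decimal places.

Incomes under z: ₹440, ₹1,140, ₹1,440 (q = 3 of N = 5).
Shortfall ratios (z−y)/z: 0.7317, 0.3049, 0.1220; sum = 1.158537.
I averages over the q = 3 poor units only: 1.158537 / 3 = 0.386.

0.386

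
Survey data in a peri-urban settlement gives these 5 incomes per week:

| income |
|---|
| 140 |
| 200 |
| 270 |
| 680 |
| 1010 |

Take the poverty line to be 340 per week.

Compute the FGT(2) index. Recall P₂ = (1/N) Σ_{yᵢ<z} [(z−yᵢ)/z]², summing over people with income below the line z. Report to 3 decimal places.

Incomes under z: 140, 200, 270 (q = 3 of N = 5).
Shortfall ratios: (340−140)/340 = 0.5882; (340−200)/340 = 0.4118; (340−270)/340 = 0.2059.
Squared: 0.3460; 0.1696; 0.0424.
Sum = 0.557958; P₂ = 0.557958 / 5 = 0.112.

0.112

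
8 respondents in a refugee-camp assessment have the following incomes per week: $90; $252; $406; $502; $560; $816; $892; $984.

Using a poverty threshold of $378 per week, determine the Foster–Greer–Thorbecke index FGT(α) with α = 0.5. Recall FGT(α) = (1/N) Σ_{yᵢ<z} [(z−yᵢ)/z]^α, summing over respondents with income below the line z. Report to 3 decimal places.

Incomes under z: $90, $252 (q = 2 of N = 8).
Gap ratios (z−y)/z: (378−90)/378 = 0.7619; (378−252)/378 = 0.3333.
Raised to α = 0.5: 0.87287; 0.57735.
Sum = 1.450222; FGT(0.5) = 1.450222 / 8 = 0.181.

0.181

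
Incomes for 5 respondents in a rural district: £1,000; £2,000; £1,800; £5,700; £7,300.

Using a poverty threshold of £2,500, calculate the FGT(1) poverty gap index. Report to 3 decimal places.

0.216

Incomes under z: £1,000, £1,800, £2,000 (q = 3 of N = 5).
Gap ratios (z−y)/z: (2500−1000)/2500 = 0.6000; (2500−1800)/2500 = 0.2800; (2500−2000)/2500 = 0.2000.
Σ = 1.080000. Dividing by the full population N = 5 gives P₁ = 0.216.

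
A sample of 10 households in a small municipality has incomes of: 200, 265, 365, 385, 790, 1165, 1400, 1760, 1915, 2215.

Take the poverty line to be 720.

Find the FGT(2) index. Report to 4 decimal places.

0.1381

Incomes under z: 200, 265, 365, 385 (q = 4 of N = 10).
Normalized shortfalls: (720−200)/720 = 0.7222; (720−265)/720 = 0.6319; (720−365)/720 = 0.4931; (720−385)/720 = 0.4653.
Squared: 0.5216; 0.3994; 0.2431; 0.2165.
Sum = 1.380546; P₂ = 1.380546 / 10 = 0.1381.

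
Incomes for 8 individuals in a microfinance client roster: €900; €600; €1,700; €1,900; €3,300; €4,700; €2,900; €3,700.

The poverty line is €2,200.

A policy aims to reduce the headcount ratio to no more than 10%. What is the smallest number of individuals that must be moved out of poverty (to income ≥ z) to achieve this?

4

Currently q = 4 of N = 8 are below the line (H = 0.500).
A headcount ratio of at most 10% allows at most ⌊0.10 × 8⌋ = 0 poor individuals.
So at least 4 − 0 = 4 must be lifted.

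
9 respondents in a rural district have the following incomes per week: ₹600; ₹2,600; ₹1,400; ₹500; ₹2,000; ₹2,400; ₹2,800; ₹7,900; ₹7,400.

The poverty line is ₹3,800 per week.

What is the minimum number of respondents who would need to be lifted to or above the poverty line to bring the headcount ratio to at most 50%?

3

Currently q = 7 of N = 9 are below the line (H = 0.778).
A headcount ratio of at most 50% allows at most ⌊0.50 × 9⌋ = 4 poor respondents.
So at least 7 − 4 = 3 must be lifted.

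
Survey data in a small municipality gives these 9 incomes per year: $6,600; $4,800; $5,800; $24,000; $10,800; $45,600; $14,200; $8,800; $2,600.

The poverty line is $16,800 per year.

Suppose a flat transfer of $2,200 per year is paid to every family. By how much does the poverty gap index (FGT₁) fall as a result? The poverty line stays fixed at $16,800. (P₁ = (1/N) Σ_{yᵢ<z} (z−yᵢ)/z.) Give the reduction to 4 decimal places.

Before: below the line — $2,600, $4,800, $5,800, $6,600, $8,800, $10,800, $14,200; poverty gap index (FGT₁) = 0.423280.
After the $2,200 transfer: below the line — $4,800, $7,000, $8,000, $8,800, $11,000, $13,000, $16,400; poverty gap index (FGT₁) = 0.321429.
Reduction = 0.423280 − 0.321429 = 0.1019.

0.1019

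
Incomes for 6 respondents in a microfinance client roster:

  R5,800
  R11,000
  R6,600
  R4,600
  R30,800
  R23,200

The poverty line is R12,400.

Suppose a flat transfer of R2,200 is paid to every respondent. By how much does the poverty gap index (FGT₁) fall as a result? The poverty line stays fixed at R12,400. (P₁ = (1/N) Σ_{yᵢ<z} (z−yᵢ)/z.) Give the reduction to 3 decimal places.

Before: below the line — R4,600, R5,800, R6,600, R11,000; poverty gap index (FGT₁) = 0.29032.
After the R2,200 transfer: below the line — R6,800, R8,000, R8,800; poverty gap index (FGT₁) = 0.18280.
Reduction = 0.29032 − 0.18280 = 0.108.

0.108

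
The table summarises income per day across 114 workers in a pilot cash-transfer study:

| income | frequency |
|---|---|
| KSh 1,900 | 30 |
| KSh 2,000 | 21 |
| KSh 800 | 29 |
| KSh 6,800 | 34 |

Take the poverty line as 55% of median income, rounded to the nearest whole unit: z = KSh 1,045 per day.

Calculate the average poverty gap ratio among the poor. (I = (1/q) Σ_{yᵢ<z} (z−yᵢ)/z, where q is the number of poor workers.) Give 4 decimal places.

0.2344

Poor units: 29×KSh 800 (q = 29 of N = 114).
Relative gaps: 0.2344 (×29); sum = 6.799043.
I averages over the q = 29 poor units only: 6.799043 / 29 = 0.2344.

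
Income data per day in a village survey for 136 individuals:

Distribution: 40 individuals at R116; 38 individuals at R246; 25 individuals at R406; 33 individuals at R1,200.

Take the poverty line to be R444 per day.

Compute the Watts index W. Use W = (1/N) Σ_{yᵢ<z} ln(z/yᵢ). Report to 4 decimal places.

Below the line: 40×R116, 38×R246, 25×R406 (q = 103 of N = 136).
Log shortfalls: ln(444/116) = 1.3422 (×40); ln(444/246) = 0.5905 (×38); ln(444/406) = 0.0895 (×25).
W = 78.364895 / 136 = 0.5762.

0.5762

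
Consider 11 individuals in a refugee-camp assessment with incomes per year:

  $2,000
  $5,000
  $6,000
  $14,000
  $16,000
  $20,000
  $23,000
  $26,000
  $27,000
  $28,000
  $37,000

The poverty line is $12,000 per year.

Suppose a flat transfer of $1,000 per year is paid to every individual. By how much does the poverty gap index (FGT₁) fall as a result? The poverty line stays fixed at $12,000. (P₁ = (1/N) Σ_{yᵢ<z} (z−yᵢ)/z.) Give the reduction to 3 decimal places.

0.023

Before: below the line — $2,000, $5,000, $6,000; poverty gap index (FGT₁) = 0.17424.
After the $1,000 transfer: below the line — $3,000, $6,000, $7,000; poverty gap index (FGT₁) = 0.15152.
Reduction = 0.17424 − 0.15152 = 0.023.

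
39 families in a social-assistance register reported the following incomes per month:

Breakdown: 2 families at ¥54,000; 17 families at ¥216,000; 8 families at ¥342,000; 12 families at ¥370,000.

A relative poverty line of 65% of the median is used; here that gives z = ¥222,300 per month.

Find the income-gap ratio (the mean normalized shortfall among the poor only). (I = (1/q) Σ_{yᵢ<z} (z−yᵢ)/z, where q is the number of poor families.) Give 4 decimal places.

Incomes under z: 2×¥54,000, 17×¥216,000 (q = 19 of N = 39).
Shortfall ratios (z−y)/z: 0.7571 (×2), 0.0283 (×17); sum = 1.995951.
The income-gap ratio divides by q (the poor only): 1.995951 / 19 = 0.1051.

0.1051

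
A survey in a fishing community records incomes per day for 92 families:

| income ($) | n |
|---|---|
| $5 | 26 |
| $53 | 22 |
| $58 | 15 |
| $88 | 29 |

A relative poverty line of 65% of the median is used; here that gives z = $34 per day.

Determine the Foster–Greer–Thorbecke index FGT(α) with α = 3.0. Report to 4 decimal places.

0.1754

Below the line: 26×$5 (q = 26 of N = 92).
Relative gaps: (34−5)/34 = 0.8529 (×26).
Raised to α = 3.0: 0.62052 (×26).
Sum = 16.133574; FGT(3.0) = 16.133574 / 92 = 0.1754.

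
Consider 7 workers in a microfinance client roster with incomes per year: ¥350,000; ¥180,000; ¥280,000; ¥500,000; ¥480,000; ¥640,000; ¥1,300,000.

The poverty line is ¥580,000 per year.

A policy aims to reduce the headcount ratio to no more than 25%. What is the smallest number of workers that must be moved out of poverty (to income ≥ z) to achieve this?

4

Currently q = 5 of N = 7 are below the line (H = 0.714).
A headcount ratio of at most 25% allows at most ⌊0.25 × 7⌋ = 1 poor workers.
So at least 5 − 1 = 4 must be lifted.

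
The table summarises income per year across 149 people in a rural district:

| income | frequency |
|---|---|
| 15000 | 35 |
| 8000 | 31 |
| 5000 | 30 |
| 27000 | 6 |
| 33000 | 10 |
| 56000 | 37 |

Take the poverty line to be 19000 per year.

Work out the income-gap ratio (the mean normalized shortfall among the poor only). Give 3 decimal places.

Below the line: 30×5000, 31×8000, 35×15000 (q = 96 of N = 149).
Shortfall ratios (z−y)/z: 0.7368 (×30), 0.5789 (×31), 0.2105 (×35); sum = 47.421053.
The income-gap ratio divides by q (the poor only): 47.421053 / 96 = 0.494.

0.494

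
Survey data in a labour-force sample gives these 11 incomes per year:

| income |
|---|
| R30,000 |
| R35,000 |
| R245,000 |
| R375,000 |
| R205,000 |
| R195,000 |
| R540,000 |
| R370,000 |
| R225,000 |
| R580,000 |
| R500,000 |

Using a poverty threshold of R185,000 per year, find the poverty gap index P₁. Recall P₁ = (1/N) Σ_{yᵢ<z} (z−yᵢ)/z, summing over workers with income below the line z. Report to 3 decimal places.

0.150

Incomes under z: R30,000, R35,000 (q = 2 of N = 11).
Normalized shortfalls: (185000−30000)/185000 = 0.8378; (185000−35000)/185000 = 0.8108.
Sum of shortfalls = 1.648649; P₁ averages over all N: 1.648649 / 11 = 0.150.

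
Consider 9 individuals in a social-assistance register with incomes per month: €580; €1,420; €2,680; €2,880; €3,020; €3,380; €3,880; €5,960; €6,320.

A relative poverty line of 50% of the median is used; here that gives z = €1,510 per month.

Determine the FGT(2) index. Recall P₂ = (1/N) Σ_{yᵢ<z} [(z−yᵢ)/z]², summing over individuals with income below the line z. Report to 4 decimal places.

Below the line: €580, €1,420 (q = 2 of N = 9).
Gap ratios (z−y)/z: (1510−580)/1510 = 0.6159; (1510−1420)/1510 = 0.0596.
Squared: 0.3793; 0.0036.
Sum = 0.382878; P₂ = 0.382878 / 9 = 0.0425.

0.0425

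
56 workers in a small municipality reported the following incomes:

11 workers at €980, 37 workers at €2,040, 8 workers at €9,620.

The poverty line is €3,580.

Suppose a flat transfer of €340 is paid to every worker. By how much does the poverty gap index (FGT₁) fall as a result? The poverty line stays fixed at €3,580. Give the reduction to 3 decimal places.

Before: below the line — 11×€980, 37×€2,040; poverty gap index (FGT₁) = 0.42688.
After the €340 transfer: below the line — 11×€1,320, 37×€2,380; poverty gap index (FGT₁) = 0.34547.
Reduction = 0.42688 − 0.34547 = 0.081.

0.081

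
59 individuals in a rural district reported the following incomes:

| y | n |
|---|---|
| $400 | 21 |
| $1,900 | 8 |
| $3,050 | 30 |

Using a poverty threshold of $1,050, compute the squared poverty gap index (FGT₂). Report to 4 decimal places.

Incomes under z: 21×$400 (q = 21 of N = 59).
Gap ratios (z−y)/z: (1050−400)/1050 = 0.6190 (×21).
Squared: 0.3832 (×21).
Sum = 8.047619; P₂ = 8.047619 / 59 = 0.1364.

0.1364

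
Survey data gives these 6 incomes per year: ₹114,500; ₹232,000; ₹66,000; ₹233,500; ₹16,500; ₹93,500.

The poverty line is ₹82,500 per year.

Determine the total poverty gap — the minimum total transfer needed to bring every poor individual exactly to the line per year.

₹82,500

Poor units: ₹16,500, ₹66,000 (q = 2 of N = 6).
Individual gaps: 82500−16500 = 66000; 82500−66000 = 16500.
Aggregate gap = ₹82,500.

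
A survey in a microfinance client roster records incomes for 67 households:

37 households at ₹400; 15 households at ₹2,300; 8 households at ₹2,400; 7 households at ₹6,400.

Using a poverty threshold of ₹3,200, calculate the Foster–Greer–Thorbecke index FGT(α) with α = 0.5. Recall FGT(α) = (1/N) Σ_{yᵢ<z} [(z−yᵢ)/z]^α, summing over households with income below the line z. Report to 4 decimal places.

Below the line: 37×₹400, 15×₹2,300, 8×₹2,400 (q = 60 of N = 67).
Shortfall ratios: (3200−400)/3200 = 0.8750 (×37); (3200−2300)/3200 = 0.2812 (×15); (3200−2400)/3200 = 0.2500 (×8).
Raised to α = 0.5: 0.93541 (×37); 0.53033 (×15); 0.50000 (×8).
Sum = 46.565282; FGT(0.5) = 46.565282 / 67 = 0.6950.

0.6950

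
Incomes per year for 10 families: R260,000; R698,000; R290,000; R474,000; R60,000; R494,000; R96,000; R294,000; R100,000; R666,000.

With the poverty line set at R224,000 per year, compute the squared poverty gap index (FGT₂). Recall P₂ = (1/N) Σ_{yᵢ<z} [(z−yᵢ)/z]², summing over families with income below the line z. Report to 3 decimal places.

Below z: R60,000, R96,000, R100,000 (q = 3 of N = 10).
Gap ratios (z−y)/z: (224000−60000)/224000 = 0.7321; (224000−96000)/224000 = 0.5714; (224000−100000)/224000 = 0.5536.
Squared: 0.5360; 0.3265; 0.3064.
Sum = 1.169005; P₂ = 1.169005 / 10 = 0.117.

0.117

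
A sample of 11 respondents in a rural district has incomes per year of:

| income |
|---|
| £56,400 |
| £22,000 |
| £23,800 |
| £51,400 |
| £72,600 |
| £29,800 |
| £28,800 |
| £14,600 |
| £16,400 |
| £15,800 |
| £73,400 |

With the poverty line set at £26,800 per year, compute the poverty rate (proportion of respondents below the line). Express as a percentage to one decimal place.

5 of the 11 respondents have income below £26,800.
H = 5/11 = 45.5%.

45.5%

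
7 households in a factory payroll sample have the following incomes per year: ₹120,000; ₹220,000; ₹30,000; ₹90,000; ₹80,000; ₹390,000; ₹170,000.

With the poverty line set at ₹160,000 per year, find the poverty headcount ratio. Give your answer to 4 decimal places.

0.5714

4 of the 7 households have income below ₹160,000.
H = 4/7 = 0.5714.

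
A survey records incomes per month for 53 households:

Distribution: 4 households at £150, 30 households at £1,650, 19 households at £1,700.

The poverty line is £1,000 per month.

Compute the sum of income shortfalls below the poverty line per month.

Below the line: 4×£150 (q = 4 of N = 53).
Individual gaps: 4×(1000−150) = 3400.
Aggregate gap = £3,400.

£3,400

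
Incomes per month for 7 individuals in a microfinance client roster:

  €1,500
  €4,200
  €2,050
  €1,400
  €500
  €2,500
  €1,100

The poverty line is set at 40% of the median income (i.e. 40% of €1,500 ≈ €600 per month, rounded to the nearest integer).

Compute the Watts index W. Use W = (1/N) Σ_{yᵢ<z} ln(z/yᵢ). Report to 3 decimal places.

Below z: €500 (q = 1 of N = 7).
Log gaps: ln(600/500) = 0.1823.
W = 0.182322 / 7 = 0.026.

0.026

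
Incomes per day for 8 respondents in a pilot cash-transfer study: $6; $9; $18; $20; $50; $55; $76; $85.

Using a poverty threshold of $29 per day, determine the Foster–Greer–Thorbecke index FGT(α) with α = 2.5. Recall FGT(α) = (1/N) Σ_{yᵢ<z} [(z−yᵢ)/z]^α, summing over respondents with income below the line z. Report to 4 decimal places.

Below z: $6, $9, $18, $20 (q = 4 of N = 8).
Gap ratios (z−y)/z: (29−6)/29 = 0.7931; (29−9)/29 = 0.6897; (29−18)/29 = 0.3793; (29−20)/29 = 0.3103.
Raised to α = 2.5: 0.56018; 0.39498; 0.08861; 0.05366.
Sum = 1.097427; FGT(2.5) = 1.097427 / 8 = 0.1372.

0.1372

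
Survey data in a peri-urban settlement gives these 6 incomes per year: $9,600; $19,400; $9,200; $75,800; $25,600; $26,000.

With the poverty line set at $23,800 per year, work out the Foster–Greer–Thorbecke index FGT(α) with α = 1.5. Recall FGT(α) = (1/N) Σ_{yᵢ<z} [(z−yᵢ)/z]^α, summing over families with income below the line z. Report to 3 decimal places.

0.170

Below z: $9,200, $9,600, $19,400 (q = 3 of N = 6).
Shortfall ratios: (23800−9200)/23800 = 0.6134; (23800−9600)/23800 = 0.5966; (23800−19400)/23800 = 0.1849.
Raised to α = 1.5: 0.48047; 0.46086; 0.07949.
Sum = 1.020815; FGT(1.5) = 1.020815 / 6 = 0.170.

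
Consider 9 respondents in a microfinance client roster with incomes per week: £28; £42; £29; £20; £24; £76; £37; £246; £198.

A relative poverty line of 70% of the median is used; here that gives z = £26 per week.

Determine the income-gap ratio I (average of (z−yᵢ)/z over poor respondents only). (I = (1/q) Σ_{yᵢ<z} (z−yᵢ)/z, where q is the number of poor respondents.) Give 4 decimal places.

0.1538

Below z: £20, £24 (q = 2 of N = 9).
Shortfall ratios (z−y)/z: 0.2308, 0.0769; sum = 0.307692.
I averages over the q = 2 poor units only: 0.307692 / 2 = 0.1538.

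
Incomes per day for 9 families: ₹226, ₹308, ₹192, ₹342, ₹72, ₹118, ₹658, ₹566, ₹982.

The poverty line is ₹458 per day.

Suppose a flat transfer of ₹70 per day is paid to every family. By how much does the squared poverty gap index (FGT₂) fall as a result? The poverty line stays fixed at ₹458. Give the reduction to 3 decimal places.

0.095

Before: below the line — ₹72, ₹118, ₹192, ₹226, ₹308, ₹342; squared poverty gap index (FGT₂) = 0.22519.
After the ₹70 transfer: below the line — ₹142, ₹188, ₹262, ₹296, ₹378, ₹412; squared poverty gap index (FGT₂) = 0.13027.
Reduction = 0.22519 − 0.13027 = 0.095.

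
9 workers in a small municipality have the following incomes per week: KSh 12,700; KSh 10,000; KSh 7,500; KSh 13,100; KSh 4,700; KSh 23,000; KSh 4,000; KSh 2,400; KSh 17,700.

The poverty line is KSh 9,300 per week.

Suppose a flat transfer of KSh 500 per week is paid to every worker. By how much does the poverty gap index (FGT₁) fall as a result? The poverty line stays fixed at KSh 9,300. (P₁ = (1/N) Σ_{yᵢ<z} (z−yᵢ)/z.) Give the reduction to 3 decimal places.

0.024

Before: below the line — KSh 2,400, KSh 4,000, KSh 4,700, KSh 7,500; poverty gap index (FGT₁) = 0.22222.
After the KSh 500 transfer: below the line — KSh 2,900, KSh 4,500, KSh 5,200, KSh 8,000; poverty gap index (FGT₁) = 0.19833.
Reduction = 0.22222 − 0.19833 = 0.024.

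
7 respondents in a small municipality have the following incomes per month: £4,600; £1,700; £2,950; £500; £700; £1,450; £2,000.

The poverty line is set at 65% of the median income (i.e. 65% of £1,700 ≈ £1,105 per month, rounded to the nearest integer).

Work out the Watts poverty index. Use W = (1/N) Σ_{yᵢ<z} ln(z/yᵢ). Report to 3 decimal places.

0.179

Poor units: £500, £700 (q = 2 of N = 7).
Log gaps: ln(1105/500) = 0.7930; ln(1105/700) = 0.4565.
W = 1.249513 / 7 = 0.179.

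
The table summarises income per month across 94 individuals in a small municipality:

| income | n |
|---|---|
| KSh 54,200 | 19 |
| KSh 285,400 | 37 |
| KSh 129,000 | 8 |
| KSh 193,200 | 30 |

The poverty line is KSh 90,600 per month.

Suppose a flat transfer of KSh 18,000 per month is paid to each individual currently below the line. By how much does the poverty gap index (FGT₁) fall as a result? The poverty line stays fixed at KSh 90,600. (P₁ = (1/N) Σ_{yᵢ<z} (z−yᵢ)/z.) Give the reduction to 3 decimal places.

Before: below the line — 19×KSh 54,200; poverty gap index (FGT₁) = 0.08121.
After the KSh 18,000 transfer: below the line — 19×KSh 72,200; poverty gap index (FGT₁) = 0.04105.
Reduction = 0.08121 − 0.04105 = 0.040.

0.040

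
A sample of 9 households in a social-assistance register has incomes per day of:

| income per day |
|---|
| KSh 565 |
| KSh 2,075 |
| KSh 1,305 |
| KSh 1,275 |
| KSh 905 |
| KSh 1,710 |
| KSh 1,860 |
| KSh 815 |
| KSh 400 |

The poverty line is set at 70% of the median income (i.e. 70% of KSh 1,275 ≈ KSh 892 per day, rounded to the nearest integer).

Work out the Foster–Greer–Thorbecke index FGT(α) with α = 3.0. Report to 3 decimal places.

Poor units: KSh 400, KSh 565, KSh 815 (q = 3 of N = 9).
Gap ratios (z−y)/z: (892−400)/892 = 0.5516; (892−565)/892 = 0.3666; (892−815)/892 = 0.0863.
Raised to α = 3.0: 0.16780; 0.04927; 0.00064.
Sum = 0.217713; FGT(3.0) = 0.217713 / 9 = 0.024.

0.024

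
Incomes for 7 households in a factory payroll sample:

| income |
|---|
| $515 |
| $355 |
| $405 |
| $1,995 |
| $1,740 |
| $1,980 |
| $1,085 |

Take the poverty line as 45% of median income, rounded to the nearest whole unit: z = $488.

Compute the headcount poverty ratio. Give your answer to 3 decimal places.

2 of the 7 households have income below $488.
H = 2/7 = 0.286.

0.286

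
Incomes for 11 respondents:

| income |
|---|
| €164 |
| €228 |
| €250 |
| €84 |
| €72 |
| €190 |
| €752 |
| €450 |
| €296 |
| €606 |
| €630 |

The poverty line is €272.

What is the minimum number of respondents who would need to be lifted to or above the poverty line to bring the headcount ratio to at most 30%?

3

6 of the 11 respondents are poor, so H = 6/11 = 0.545.
A headcount ratio of at most 30% allows at most ⌊0.30 × 11⌋ = 3 poor respondents.
So at least 6 − 3 = 3 must be lifted.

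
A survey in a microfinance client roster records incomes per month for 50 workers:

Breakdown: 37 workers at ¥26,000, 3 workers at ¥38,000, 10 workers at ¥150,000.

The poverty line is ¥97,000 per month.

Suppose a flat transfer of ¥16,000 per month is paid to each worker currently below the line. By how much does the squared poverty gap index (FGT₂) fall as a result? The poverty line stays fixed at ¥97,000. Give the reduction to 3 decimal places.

0.169

Before: below the line — 37×¥26,000, 3×¥38,000; squared poverty gap index (FGT₂) = 0.41866.
After the ¥16,000 transfer: below the line — 37×¥42,000, 3×¥54,000; squared poverty gap index (FGT₂) = 0.24970.
Reduction = 0.41866 − 0.24970 = 0.169.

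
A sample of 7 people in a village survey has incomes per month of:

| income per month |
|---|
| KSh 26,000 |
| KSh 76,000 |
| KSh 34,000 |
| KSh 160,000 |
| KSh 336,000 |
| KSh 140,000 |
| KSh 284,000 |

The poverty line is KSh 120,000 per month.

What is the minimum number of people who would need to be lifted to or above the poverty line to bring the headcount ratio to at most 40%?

1

3 of the 7 people are poor, so H = 3/7 = 0.429.
A headcount ratio of at most 40% allows at most ⌊0.40 × 7⌋ = 2 poor people.
So at least 3 − 2 = 1 must be lifted.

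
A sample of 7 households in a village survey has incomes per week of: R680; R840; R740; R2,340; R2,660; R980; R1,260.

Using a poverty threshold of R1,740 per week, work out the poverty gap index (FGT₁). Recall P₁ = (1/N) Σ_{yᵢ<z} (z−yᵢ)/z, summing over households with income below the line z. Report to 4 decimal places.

0.3448

Incomes under z: R680, R740, R840, R980, R1,260 (q = 5 of N = 7).
Relative gaps: (1740−680)/1740 = 0.6092; (1740−740)/1740 = 0.5747; (1740−840)/1740 = 0.5172; (1740−980)/1740 = 0.4368; (1740−1260)/1740 = 0.2759.
Σ = 2.413793. Dividing by the full population N = 7 gives P₁ = 0.3448.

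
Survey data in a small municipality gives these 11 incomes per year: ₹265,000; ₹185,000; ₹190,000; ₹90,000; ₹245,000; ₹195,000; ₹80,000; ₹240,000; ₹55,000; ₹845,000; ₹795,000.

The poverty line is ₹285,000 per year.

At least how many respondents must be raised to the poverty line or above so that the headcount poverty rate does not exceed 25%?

7

9 of the 11 respondents are poor, so H = 9/11 = 0.818.
A headcount ratio of at most 25% allows at most ⌊0.25 × 11⌋ = 2 poor respondents.
So at least 9 − 2 = 7 must be lifted.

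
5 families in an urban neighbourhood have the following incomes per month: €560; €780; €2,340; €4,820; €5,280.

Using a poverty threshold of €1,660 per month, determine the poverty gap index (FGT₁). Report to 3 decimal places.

0.239

Incomes under z: €560, €780 (q = 2 of N = 5).
Gap ratios (z−y)/z: (1660−560)/1660 = 0.6627; (1660−780)/1660 = 0.5301.
Σ = 1.192771. Dividing by the full population N = 5 gives P₁ = 0.239.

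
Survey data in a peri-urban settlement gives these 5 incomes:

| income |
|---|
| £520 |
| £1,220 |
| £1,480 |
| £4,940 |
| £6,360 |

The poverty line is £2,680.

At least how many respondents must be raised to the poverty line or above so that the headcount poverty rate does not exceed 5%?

3

3 of the 5 respondents are poor, so H = 3/5 = 0.600.
A headcount ratio of at most 5% allows at most ⌊0.05 × 5⌋ = 0 poor respondents.
So at least 3 − 0 = 3 must be lifted.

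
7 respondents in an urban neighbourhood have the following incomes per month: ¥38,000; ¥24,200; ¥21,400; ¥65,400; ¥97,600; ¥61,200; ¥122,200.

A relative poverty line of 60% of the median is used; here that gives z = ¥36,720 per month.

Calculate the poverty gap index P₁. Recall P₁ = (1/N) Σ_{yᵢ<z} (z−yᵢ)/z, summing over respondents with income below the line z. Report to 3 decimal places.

0.108

Incomes under z: ¥21,400, ¥24,200 (q = 2 of N = 7).
Gap ratios (z−y)/z: (36720−21400)/36720 = 0.4172; (36720−24200)/36720 = 0.3410.
Σ = 0.758170. Dividing by the full population N = 7 gives P₁ = 0.108.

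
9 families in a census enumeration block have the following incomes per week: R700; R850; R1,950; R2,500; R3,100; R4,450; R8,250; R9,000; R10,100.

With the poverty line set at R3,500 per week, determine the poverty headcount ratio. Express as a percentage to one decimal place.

55.6%

5 of the 9 families have income below R3,500.
H = 5/9 = 55.6%.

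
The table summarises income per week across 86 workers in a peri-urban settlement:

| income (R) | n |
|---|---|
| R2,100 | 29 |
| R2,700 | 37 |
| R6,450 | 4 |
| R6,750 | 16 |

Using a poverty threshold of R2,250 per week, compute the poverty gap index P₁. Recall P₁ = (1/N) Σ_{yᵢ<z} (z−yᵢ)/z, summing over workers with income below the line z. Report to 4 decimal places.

0.0225

Poor units: 29×R2,100 (q = 29 of N = 86).
Normalized shortfalls: (2250−2100)/2250 = 0.0667 (×29).
Σ = 1.933333. Dividing by the full population N = 86 gives P₁ = 0.0225.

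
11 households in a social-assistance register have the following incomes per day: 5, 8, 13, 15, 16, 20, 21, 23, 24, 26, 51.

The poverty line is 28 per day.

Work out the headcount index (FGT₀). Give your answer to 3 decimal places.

0.909

10 of the 11 households have income below 28.
H = 10/11 = 0.909.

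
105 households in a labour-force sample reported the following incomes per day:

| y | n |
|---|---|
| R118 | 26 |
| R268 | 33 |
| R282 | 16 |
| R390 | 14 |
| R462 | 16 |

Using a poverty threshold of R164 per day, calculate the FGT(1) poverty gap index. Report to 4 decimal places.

Incomes under z: 26×R118 (q = 26 of N = 105).
Shortfall ratios: (164−118)/164 = 0.2805 (×26).
Sum of shortfalls = 7.292683; P₁ averages over all N: 7.292683 / 105 = 0.0695.

0.0695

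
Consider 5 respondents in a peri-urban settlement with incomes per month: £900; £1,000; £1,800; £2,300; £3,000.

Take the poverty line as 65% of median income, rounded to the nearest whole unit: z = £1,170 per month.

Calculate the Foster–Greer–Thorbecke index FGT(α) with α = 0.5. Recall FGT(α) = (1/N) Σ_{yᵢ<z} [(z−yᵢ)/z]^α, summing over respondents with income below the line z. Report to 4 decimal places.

0.1723

Incomes under z: £900, £1,000 (q = 2 of N = 5).
Normalized shortfalls: (1170−900)/1170 = 0.2308; (1170−1000)/1170 = 0.1453.
Raised to α = 0.5: 0.48038; 0.38118.
Sum = 0.861566; FGT(0.5) = 0.861566 / 5 = 0.1723.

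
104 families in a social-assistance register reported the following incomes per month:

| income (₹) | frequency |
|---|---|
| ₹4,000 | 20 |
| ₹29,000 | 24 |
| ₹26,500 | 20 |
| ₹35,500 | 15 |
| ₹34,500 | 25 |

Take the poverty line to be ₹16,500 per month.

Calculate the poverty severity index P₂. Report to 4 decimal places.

Below z: 20×₹4,000 (q = 20 of N = 104).
Relative gaps: (16500−4000)/16500 = 0.7576 (×20).
Squared: 0.5739 (×20).
Sum = 11.478421; P₂ = 11.478421 / 104 = 0.1104.

0.1104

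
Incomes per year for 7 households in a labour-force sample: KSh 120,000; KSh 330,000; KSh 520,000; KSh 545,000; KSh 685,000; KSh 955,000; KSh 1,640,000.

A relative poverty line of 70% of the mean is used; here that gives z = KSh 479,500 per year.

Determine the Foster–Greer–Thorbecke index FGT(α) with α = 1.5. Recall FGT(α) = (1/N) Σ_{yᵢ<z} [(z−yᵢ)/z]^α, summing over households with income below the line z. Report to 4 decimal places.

Below z: KSh 120,000, KSh 330,000 (q = 2 of N = 7).
Relative gaps: (479500−120000)/479500 = 0.7497; (479500−330000)/479500 = 0.3118.
Raised to α = 1.5: 0.64918; 0.17409.
Sum = 0.823272; FGT(1.5) = 0.823272 / 7 = 0.1176.

0.1176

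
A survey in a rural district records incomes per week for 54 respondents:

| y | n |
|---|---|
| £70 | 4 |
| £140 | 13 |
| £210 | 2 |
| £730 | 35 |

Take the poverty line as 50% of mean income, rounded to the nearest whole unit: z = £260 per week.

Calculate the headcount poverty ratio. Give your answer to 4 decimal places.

0.3519

19 of the 54 respondents have income below £260.
H = 19/54 = 0.3519.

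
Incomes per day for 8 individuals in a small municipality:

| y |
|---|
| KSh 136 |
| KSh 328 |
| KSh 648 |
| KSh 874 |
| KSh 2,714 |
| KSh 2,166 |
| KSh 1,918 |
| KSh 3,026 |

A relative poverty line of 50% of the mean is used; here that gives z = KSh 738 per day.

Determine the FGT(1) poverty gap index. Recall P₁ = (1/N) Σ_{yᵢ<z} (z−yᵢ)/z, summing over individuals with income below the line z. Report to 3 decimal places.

Below the line: KSh 136, KSh 328, KSh 648 (q = 3 of N = 8).
Shortfall ratios: (738−136)/738 = 0.8157; (738−328)/738 = 0.5556; (738−648)/738 = 0.1220.
Σ = 1.493225. Dividing by the full population N = 8 gives P₁ = 0.187.

0.187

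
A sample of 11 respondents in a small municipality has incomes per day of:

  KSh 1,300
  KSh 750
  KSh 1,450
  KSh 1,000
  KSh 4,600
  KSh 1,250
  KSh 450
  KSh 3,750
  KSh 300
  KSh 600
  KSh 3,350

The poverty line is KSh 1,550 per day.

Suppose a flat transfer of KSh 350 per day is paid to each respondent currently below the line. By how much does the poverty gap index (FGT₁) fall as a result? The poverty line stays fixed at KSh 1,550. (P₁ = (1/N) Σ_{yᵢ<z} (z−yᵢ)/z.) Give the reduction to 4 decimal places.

0.1408

Before: below the line — KSh 300, KSh 450, KSh 600, KSh 750, KSh 1,000, KSh 1,250, KSh 1,300, KSh 1,450; poverty gap index (FGT₁) = 0.310850.
After the KSh 350 transfer: below the line — KSh 650, KSh 800, KSh 950, KSh 1,100, KSh 1,350; poverty gap index (FGT₁) = 0.170088.
Reduction = 0.310850 − 0.170088 = 0.1408.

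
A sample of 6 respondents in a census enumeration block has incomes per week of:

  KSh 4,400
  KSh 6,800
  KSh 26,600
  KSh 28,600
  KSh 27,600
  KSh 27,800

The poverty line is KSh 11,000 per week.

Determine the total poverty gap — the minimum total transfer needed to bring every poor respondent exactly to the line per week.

KSh 10,800

Below z: KSh 4,400, KSh 6,800 (q = 2 of N = 6).
Individual gaps: 11000−4400 = 6600; 11000−6800 = 4200.
Aggregate gap = KSh 10,800.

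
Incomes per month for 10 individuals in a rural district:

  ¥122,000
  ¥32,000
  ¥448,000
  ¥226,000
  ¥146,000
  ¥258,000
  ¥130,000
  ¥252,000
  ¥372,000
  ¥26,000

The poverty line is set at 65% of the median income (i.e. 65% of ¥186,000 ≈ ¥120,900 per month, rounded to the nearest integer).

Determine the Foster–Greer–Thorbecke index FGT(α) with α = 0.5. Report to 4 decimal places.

0.1743

Below the line: ¥26,000, ¥32,000 (q = 2 of N = 10).
Relative gaps: (120900−26000)/120900 = 0.7849; (120900−32000)/120900 = 0.7353.
Raised to α = 0.5: 0.88597; 0.85751.
Sum = 1.743479; FGT(0.5) = 1.743479 / 10 = 0.1743.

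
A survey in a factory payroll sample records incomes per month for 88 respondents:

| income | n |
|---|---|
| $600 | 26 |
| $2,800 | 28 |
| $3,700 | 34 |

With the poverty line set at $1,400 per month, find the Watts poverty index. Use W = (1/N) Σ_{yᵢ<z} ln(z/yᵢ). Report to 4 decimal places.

0.2503

Below the line: 26×$600 (q = 26 of N = 88).
ln(z/y) terms: ln(1400/600) = 0.8473 (×26).
W = 22.029744 / 88 = 0.2503.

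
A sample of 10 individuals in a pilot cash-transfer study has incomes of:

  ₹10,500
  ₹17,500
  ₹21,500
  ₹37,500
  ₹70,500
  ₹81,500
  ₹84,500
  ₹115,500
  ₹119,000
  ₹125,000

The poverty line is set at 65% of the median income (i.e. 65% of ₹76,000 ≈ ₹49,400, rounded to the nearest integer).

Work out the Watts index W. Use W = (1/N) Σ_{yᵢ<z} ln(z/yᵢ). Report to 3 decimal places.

0.369

Below z: ₹10,500, ₹17,500, ₹21,500, ₹37,500 (q = 4 of N = 10).
Log gaps: ln(49400/10500) = 1.5486; ln(49400/17500) = 1.0377; ln(49400/21500) = 0.8319; ln(49400/37500) = 0.2756.
W = 3.693832 / 10 = 0.369.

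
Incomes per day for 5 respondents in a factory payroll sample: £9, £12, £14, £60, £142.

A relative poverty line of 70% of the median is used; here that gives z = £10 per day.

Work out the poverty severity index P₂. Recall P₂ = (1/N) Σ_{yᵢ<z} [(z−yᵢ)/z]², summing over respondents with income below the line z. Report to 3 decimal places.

Below the line: £9 (q = 1 of N = 5).
Normalized shortfalls: (10−9)/10 = 0.1000.
Squared: 0.0100.
Sum = 0.010000; P₂ = 0.010000 / 5 = 0.002.

0.002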